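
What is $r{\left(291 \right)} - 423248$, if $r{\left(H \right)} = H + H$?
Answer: $-422666$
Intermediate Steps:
$r{\left(H \right)} = 2 H$
$r{\left(291 \right)} - 423248 = 2 \cdot 291 - 423248 = 582 - 423248 = -422666$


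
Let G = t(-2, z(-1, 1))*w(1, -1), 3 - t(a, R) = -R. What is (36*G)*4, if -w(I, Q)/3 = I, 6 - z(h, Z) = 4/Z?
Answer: -2160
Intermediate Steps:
z(h, Z) = 6 - 4/Z
t(a, R) = 3 + R (t(a, R) = 3 - (-1)*R = 3 + R)
w(I, Q) = -3*I
G = -15 (G = (3 + (6 - 4/1))*(-3*1) = (3 + (6 - 4*1))*(-3) = (3 + (6 - 4))*(-3) = (3 + 2)*(-3) = 5*(-3) = -15)
(36*G)*4 = (36*(-15))*4 = -540*4 = -2160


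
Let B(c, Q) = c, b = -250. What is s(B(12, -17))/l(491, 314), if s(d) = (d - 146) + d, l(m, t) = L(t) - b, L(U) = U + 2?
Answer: -61/283 ≈ -0.21555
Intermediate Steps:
L(U) = 2 + U
l(m, t) = 252 + t (l(m, t) = (2 + t) - 1*(-250) = (2 + t) + 250 = 252 + t)
s(d) = -146 + 2*d (s(d) = (-146 + d) + d = -146 + 2*d)
s(B(12, -17))/l(491, 314) = (-146 + 2*12)/(252 + 314) = (-146 + 24)/566 = -122*1/566 = -61/283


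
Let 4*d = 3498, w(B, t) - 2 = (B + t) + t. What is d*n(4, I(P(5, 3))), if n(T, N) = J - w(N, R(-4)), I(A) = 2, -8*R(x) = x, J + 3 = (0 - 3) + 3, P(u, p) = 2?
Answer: -6996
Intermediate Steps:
J = -3 (J = -3 + ((0 - 3) + 3) = -3 + (-3 + 3) = -3 + 0 = -3)
R(x) = -x/8
w(B, t) = 2 + B + 2*t (w(B, t) = 2 + ((B + t) + t) = 2 + (B + 2*t) = 2 + B + 2*t)
d = 1749/2 (d = (1/4)*3498 = 1749/2 ≈ 874.50)
n(T, N) = -6 - N (n(T, N) = -3 - (2 + N + 2*(-1/8*(-4))) = -3 - (2 + N + 2*(1/2)) = -3 - (2 + N + 1) = -3 - (3 + N) = -3 + (-3 - N) = -6 - N)
d*n(4, I(P(5, 3))) = 1749*(-6 - 1*2)/2 = 1749*(-6 - 2)/2 = (1749/2)*(-8) = -6996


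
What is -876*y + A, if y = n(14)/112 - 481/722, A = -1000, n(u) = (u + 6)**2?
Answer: -8958154/2527 ≈ -3545.0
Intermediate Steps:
n(u) = (6 + u)**2
y = 14683/5054 (y = (6 + 14)**2/112 - 481/722 = 20**2*(1/112) - 481*1/722 = 400*(1/112) - 481/722 = 25/7 - 481/722 = 14683/5054 ≈ 2.9052)
-876*y + A = -876*14683/5054 - 1000 = -6431154/2527 - 1000 = -8958154/2527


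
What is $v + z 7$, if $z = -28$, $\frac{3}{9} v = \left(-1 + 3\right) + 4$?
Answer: $-178$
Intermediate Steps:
$v = 18$ ($v = 3 \left(\left(-1 + 3\right) + 4\right) = 3 \left(2 + 4\right) = 3 \cdot 6 = 18$)
$v + z 7 = 18 - 196 = -178$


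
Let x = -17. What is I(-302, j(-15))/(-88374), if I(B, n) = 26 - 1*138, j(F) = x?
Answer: 56/44187 ≈ 0.0012673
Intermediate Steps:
j(F) = -17
I(B, n) = -112 (I(B, n) = 26 - 138 = -112)
I(-302, j(-15))/(-88374) = -112/(-88374) = -112*(-1/88374) = 56/44187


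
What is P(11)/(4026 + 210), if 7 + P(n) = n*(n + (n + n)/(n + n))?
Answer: 125/4236 ≈ 0.029509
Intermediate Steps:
P(n) = -7 + n*(1 + n) (P(n) = -7 + n*(n + (n + n)/(n + n)) = -7 + n*(n + (2*n)/((2*n))) = -7 + n*(n + (2*n)*(1/(2*n))) = -7 + n*(n + 1) = -7 + n*(1 + n))
P(11)/(4026 + 210) = (-7 + 11 + 11**2)/(4026 + 210) = (-7 + 11 + 121)/4236 = 125*(1/4236) = 125/4236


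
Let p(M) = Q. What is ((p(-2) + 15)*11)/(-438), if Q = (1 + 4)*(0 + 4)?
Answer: -385/438 ≈ -0.87900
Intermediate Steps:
Q = 20 (Q = 5*4 = 20)
p(M) = 20
((p(-2) + 15)*11)/(-438) = ((20 + 15)*11)/(-438) = (35*11)*(-1/438) = 385*(-1/438) = -385/438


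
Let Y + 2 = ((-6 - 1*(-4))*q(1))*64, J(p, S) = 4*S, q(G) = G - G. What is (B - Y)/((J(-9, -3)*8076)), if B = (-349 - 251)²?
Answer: -180001/48456 ≈ -3.7147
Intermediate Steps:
q(G) = 0
Y = -2 (Y = -2 + ((-6 - 1*(-4))*0)*64 = -2 + ((-6 + 4)*0)*64 = -2 - 2*0*64 = -2 + 0*64 = -2 + 0 = -2)
B = 360000 (B = (-600)² = 360000)
(B - Y)/((J(-9, -3)*8076)) = (360000 - 1*(-2))/(((4*(-3))*8076)) = (360000 + 2)/((-12*8076)) = 360002/(-96912) = 360002*(-1/96912) = -180001/48456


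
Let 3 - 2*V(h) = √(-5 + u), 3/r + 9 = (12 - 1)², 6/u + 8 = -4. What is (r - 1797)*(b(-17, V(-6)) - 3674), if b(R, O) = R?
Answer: 742854351/112 ≈ 6.6326e+6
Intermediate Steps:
u = -½ (u = 6/(-8 - 4) = 6/(-12) = 6*(-1/12) = -½ ≈ -0.50000)
r = 3/112 (r = 3/(-9 + (12 - 1)²) = 3/(-9 + 11²) = 3/(-9 + 121) = 3/112 ≈ 0.026786)
V(h) = 3/2 - I*√22/4 (V(h) = 3/2 - √(-5 - ½)/2 = 3/2 - I*√22/4)
(r - 1797)*(b(-17, V(-6)) - 3674) = (3/112 - 1797)*(-17 - 3674) = -201261/112*(-3691) = 742854351/112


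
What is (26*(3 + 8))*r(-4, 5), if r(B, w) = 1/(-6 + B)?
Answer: -143/5 ≈ -28.600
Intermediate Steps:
(26*(3 + 8))*r(-4, 5) = (26*(3 + 8))/(-6 - 4) = (26*11)/(-10) = 286*(-⅒) = -143/5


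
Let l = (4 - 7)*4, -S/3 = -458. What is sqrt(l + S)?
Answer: sqrt(1362) ≈ 36.905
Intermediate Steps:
S = 1374 (S = -3*(-458) = 1374)
l = -12 (l = -3*4 = -12)
sqrt(l + S) = sqrt(-12 + 1374) = sqrt(1362)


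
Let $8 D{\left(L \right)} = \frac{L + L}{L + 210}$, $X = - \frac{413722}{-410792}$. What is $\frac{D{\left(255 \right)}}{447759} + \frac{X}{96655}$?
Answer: $\frac{56840643242}{5299305793722135} \approx 1.0726 \cdot 10^{-5}$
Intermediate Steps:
$X = \frac{206861}{205396}$ ($X = \left(-413722\right) \left(- \frac{1}{410792}\right) = \frac{206861}{205396} \approx 1.0071$)
$D{\left(L \right)} = \frac{L}{4 \left(210 + L\right)}$ ($D{\left(L \right)} = \frac{\left(L + L\right) \frac{1}{L + 210}}{8} = \frac{2 L \frac{1}{210 + L}}{8} = \frac{L}{4 \left(210 + L\right)}$)
$\frac{D{\left(255 \right)}}{447759} + \frac{X}{96655} = \frac{\frac{1}{4} \cdot 255 \frac{1}{210 + 255}}{447759} + \frac{206861}{205396 \cdot 96655} = \frac{1}{4} \cdot 255 \cdot \frac{1}{465} \cdot \frac{1}{447759} + \frac{206861}{205396} \cdot \frac{1}{96655} = \frac{1}{4} \cdot 255 \cdot \frac{1}{465} \cdot \frac{1}{447759} + \frac{206861}{19852550380} = \frac{17}{124} \cdot \frac{1}{447759} + \frac{206861}{19852550380} = \frac{17}{55522116} + \frac{206861}{19852550380} = \frac{56840643242}{5299305793722135}$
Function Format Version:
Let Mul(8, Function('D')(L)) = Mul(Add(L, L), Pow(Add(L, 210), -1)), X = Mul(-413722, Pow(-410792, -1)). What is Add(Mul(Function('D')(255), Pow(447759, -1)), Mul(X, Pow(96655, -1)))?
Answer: Rational(56840643242, 5299305793722135) ≈ 1.0726e-5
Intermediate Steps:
X = Rational(206861, 205396) (X = Mul(-413722, Rational(-1, 410792)) = Rational(206861, 205396) ≈ 1.0071)
Function('D')(L) = Mul(Rational(1, 4), L, Pow(Add(210, L), -1)) (Function('D')(L) = Mul(Rational(1, 8), Mul(Add(L, L), Pow(Add(L, 210), -1))) = Mul(Rational(1, 8), Mul(Mul(2, L), Pow(Add(210, L), -1))) = Mul(Rational(1, 8), Mul(2, L, Pow(Add(210, L), -1))) = Mul(Rational(1, 4), L, Pow(Add(210, L), -1)))
Add(Mul(Function('D')(255), Pow(447759, -1)), Mul(X, Pow(96655, -1))) = Add(Mul(Mul(Rational(1, 4), 255, Pow(Add(210, 255), -1)), Pow(447759, -1)), Mul(Rational(206861, 205396), Pow(96655, -1))) = Add(Mul(Mul(Rational(1, 4), 255, Pow(465, -1)), Rational(1, 447759)), Mul(Rational(206861, 205396), Rational(1, 96655))) = Add(Mul(Mul(Rational(1, 4), 255, Rational(1, 465)), Rational(1, 447759)), Rational(206861, 19852550380)) = Add(Mul(Rational(17, 124), Rational(1, 447759)), Rational(206861, 19852550380)) = Add(Rational(17, 55522116), Rational(206861, 19852550380)) = Rational(56840643242, 5299305793722135)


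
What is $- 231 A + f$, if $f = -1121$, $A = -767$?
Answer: $176056$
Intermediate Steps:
$- 231 A + f = \left(-231\right) \left(-767\right) - 1121 = 177177 - 1121 = 176056$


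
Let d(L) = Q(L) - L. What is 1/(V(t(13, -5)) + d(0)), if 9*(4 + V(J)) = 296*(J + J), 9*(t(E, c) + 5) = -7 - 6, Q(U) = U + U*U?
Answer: -81/34660 ≈ -0.0023370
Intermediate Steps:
Q(U) = U + U**2
t(E, c) = -58/9 (t(E, c) = -5 + (-7 - 6)/9 = -5 + (1/9)*(-13) = -5 - 13/9 = -58/9)
V(J) = -4 + 592*J/9 (V(J) = -4 + (296*(J + J))/9 = -4 + (296*(2*J))/9 = -4 + (592*J)/9 = -4 + 592*J/9)
d(L) = -L + L*(1 + L) (d(L) = L*(1 + L) - L = -L + L*(1 + L))
1/(V(t(13, -5)) + d(0)) = 1/((-4 + (592/9)*(-58/9)) + 0**2) = 1/((-4 - 34336/81) + 0) = 1/(-34660/81 + 0) = 1/(-34660/81) = -81/34660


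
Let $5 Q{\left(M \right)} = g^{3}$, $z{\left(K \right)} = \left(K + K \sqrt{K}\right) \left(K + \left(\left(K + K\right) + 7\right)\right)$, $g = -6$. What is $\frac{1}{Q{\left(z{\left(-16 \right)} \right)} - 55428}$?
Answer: $- \frac{5}{277356} \approx -1.8027 \cdot 10^{-5}$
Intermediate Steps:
$z{\left(K \right)} = \left(7 + 3 K\right) \left(K + K^{\frac{3}{2}}\right)$ ($z{\left(K \right)} = \left(K + K^{\frac{3}{2}}\right) \left(K + \left(2 K + 7\right)\right) = \left(K + K^{\frac{3}{2}}\right) \left(K + \left(7 + 2 K\right)\right) = \left(K + K^{\frac{3}{2}}\right) \left(7 + 3 K\right) = \left(7 + 3 K\right) \left(K + K^{\frac{3}{2}}\right)$)
$Q{\left(M \right)} = - \frac{216}{5}$ ($Q{\left(M \right)} = \frac{\left(-6\right)^{3}}{5} = \frac{1}{5} \left(-216\right) = - \frac{216}{5}$)
$\frac{1}{Q{\left(z{\left(-16 \right)} \right)} - 55428} = \frac{1}{- \frac{216}{5} - 55428} = \frac{1}{- \frac{277356}{5}} = - \frac{5}{277356}$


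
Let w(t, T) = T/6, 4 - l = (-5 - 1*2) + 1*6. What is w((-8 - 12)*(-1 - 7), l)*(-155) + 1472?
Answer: 8057/6 ≈ 1342.8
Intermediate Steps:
l = 5 (l = 4 - ((-5 - 1*2) + 1*6) = 4 - ((-5 - 2) + 6) = 4 - (-7 + 6) = 4 - 1*(-1) = 4 + 1 = 5)
w(t, T) = T/6 (w(t, T) = T*(⅙) = T/6)
w((-8 - 12)*(-1 - 7), l)*(-155) + 1472 = ((⅙)*5)*(-155) + 1472 = (⅚)*(-155) + 1472 = -775/6 + 1472 = 8057/6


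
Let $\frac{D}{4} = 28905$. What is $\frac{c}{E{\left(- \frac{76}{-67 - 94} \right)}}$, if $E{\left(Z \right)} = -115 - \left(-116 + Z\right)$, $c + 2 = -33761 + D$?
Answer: $\frac{13178977}{85} \approx 1.5505 \cdot 10^{5}$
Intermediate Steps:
$D = 115620$ ($D = 4 \cdot 28905 = 115620$)
$c = 81857$ ($c = -2 + \left(-33761 + 115620\right) = -2 + 81859 = 81857$)
$E{\left(Z \right)} = 1 - Z$
$\frac{c}{E{\left(- \frac{76}{-67 - 94} \right)}} = \frac{81857}{1 - - \frac{76}{-67 - 94}} = \frac{81857}{1 - - \frac{76}{-161}} = \frac{81857}{1 - \left(-76\right) \left(- \frac{1}{161}\right)} = \frac{81857}{1 - \frac{76}{161}} = \frac{81857}{\frac{85}{161}} = 81857 \cdot \frac{161}{85} = \frac{13178977}{85}$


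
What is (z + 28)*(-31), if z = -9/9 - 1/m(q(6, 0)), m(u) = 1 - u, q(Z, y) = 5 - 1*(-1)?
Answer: -4216/5 ≈ -843.20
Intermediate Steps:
q(Z, y) = 6 (q(Z, y) = 5 + 1 = 6)
z = -⅘ (z = -9/9 - 1/(1 - 1*6) = -9*⅑ - 1/(1 - 6) = -1 - 1/(-5) = -1 - 1*(-⅕) = -1 + ⅕ = -⅘ ≈ -0.80000)
(z + 28)*(-31) = (-⅘ + 28)*(-31) = (136/5)*(-31) = -4216/5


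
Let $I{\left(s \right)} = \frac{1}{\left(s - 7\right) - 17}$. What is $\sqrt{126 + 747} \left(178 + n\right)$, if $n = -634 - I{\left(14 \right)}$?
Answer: $- \frac{13677 \sqrt{97}}{10} \approx -13470.0$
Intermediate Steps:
$I{\left(s \right)} = \frac{1}{-24 + s}$ ($I{\left(s \right)} = \frac{1}{\left(s - 7\right) - 17} = \frac{1}{\left(-7 + s\right) - 17} = \frac{1}{-24 + s}$)
$n = - \frac{6339}{10}$ ($n = -634 - \frac{1}{-24 + 14} = -634 - \frac{1}{-10} = -634 - - \frac{1}{10} = -634 + \frac{1}{10} = - \frac{6339}{10} \approx -633.9$)
$\sqrt{126 + 747} \left(178 + n\right) = \sqrt{126 + 747} \left(178 - \frac{6339}{10}\right) = \sqrt{873} \left(- \frac{4559}{10}\right) = 3 \sqrt{97} \left(- \frac{4559}{10}\right) = - \frac{13677 \sqrt{97}}{10}$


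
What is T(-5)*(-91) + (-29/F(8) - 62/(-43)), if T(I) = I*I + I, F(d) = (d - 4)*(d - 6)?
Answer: -626831/344 ≈ -1822.2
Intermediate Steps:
F(d) = (-6 + d)*(-4 + d) (F(d) = (-4 + d)*(-6 + d) = (-6 + d)*(-4 + d))
T(I) = I + I**2 (T(I) = I**2 + I = I + I**2)
T(-5)*(-91) + (-29/F(8) - 62/(-43)) = -5*(1 - 5)*(-91) + (-29/(24 + 8**2 - 10*8) - 62/(-43)) = -5*(-4)*(-91) + (-29/(24 + 64 - 80) - 62*(-1/43)) = 20*(-91) + (-29/8 + 62/43) = -1820 + (-29*1/8 + 62/43) = -1820 + (-29/8 + 62/43) = -1820 - 751/344 = -626831/344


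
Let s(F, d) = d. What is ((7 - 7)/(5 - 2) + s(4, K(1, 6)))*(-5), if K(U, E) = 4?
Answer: -20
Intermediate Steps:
((7 - 7)/(5 - 2) + s(4, K(1, 6)))*(-5) = ((7 - 7)/(5 - 2) + 4)*(-5) = (0/3 + 4)*(-5) = (0*(1/3) + 4)*(-5) = (0 + 4)*(-5) = 4*(-5) = -20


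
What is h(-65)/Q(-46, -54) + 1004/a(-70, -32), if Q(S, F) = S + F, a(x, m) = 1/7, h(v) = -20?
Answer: 35141/5 ≈ 7028.2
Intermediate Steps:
a(x, m) = ⅐
Q(S, F) = F + S
h(-65)/Q(-46, -54) + 1004/a(-70, -32) = -20/(-54 - 46) + 1004/(⅐) = -20/(-100) + 1004*7 = -20*(-1/100) + 7028 = ⅕ + 7028 = 35141/5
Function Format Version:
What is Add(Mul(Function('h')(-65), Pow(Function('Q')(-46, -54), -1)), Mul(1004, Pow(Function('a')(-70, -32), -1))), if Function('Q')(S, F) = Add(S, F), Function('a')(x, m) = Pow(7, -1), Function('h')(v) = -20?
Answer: Rational(35141, 5) ≈ 7028.2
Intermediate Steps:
Function('a')(x, m) = Rational(1, 7)
Function('Q')(S, F) = Add(F, S)
Add(Mul(Function('h')(-65), Pow(Function('Q')(-46, -54), -1)), Mul(1004, Pow(Function('a')(-70, -32), -1))) = Add(Mul(-20, Pow(Add(-54, -46), -1)), Mul(1004, Pow(Rational(1, 7), -1))) = Add(Mul(-20, Pow(-100, -1)), Mul(1004, 7)) = Add(Mul(-20, Rational(-1, 100)), 7028) = Add(Rational(1, 5), 7028) = Rational(35141, 5)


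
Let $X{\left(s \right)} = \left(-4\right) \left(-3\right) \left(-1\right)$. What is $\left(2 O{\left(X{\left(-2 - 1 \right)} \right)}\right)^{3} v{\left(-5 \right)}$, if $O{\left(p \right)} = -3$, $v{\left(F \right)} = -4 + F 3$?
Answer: $4104$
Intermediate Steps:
$X{\left(s \right)} = -12$ ($X{\left(s \right)} = 12 \left(-1\right) = -12$)
$v{\left(F \right)} = -4 + 3 F$
$\left(2 O{\left(X{\left(-2 - 1 \right)} \right)}\right)^{3} v{\left(-5 \right)} = \left(2 \left(-3\right)\right)^{3} \left(-4 + 3 \left(-5\right)\right) = \left(-6\right)^{3} \left(-4 - 15\right) = \left(-216\right) \left(-19\right) = 4104$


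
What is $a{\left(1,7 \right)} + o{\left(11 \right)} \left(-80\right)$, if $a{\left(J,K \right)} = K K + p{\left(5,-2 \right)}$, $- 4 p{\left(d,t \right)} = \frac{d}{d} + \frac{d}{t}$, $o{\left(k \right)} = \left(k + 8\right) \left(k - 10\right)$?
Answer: $- \frac{11765}{8} \approx -1470.6$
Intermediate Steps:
$o{\left(k \right)} = \left(-10 + k\right) \left(8 + k\right)$ ($o{\left(k \right)} = \left(8 + k\right) \left(-10 + k\right) = \left(-10 + k\right) \left(8 + k\right)$)
$p{\left(d,t \right)} = - \frac{1}{4} - \frac{d}{4 t}$ ($p{\left(d,t \right)} = - \frac{\frac{d}{d} + \frac{d}{t}}{4} = - \frac{1 + \frac{d}{t}}{4} = - \frac{1}{4} - \frac{d}{4 t}$)
$a{\left(J,K \right)} = \frac{3}{8} + K^{2}$ ($a{\left(J,K \right)} = K K + \frac{\left(-1\right) 5 - -2}{4 \left(-2\right)} = K^{2} + \frac{1}{4} \left(- \frac{1}{2}\right) \left(-5 + 2\right) = K^{2} + \frac{1}{4} \left(- \frac{1}{2}\right) \left(-3\right) = K^{2} + \frac{3}{8} = \frac{3}{8} + K^{2}$)
$a{\left(1,7 \right)} + o{\left(11 \right)} \left(-80\right) = \left(\frac{3}{8} + 7^{2}\right) + \left(-80 + 11^{2} - 22\right) \left(-80\right) = \left(\frac{3}{8} + 49\right) + \left(-80 + 121 - 22\right) \left(-80\right) = \frac{395}{8} + 19 \left(-80\right) = \frac{395}{8} - 1520 = - \frac{11765}{8}$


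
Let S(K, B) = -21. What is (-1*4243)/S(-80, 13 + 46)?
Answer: 4243/21 ≈ 202.05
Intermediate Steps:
(-1*4243)/S(-80, 13 + 46) = -1*4243/(-21) = -4243*(-1/21) = 4243/21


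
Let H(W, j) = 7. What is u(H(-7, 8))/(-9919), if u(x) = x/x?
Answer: -1/9919 ≈ -0.00010082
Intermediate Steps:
u(x) = 1
u(H(-7, 8))/(-9919) = 1/(-9919) = 1*(-1/9919) = -1/9919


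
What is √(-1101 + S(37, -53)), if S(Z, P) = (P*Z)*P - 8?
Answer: 2*√25706 ≈ 320.66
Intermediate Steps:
S(Z, P) = -8 + Z*P² (S(Z, P) = Z*P² - 8 = -8 + Z*P²)
√(-1101 + S(37, -53)) = √(-1101 + (-8 + 37*(-53)²)) = √(-1101 + (-8 + 37*2809)) = √(-1101 + (-8 + 103933)) = √(-1101 + 103925) = √102824 = 2*√25706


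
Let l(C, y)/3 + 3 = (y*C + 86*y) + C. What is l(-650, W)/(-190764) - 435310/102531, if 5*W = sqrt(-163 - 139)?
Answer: -9204513179/2173247076 + 47*I*sqrt(302)/26495 ≈ -4.2354 + 0.030827*I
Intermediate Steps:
W = I*sqrt(302)/5 (W = sqrt(-163 - 139)/5 = sqrt(-302)/5 = (I*sqrt(302))/5 = I*sqrt(302)/5 ≈ 3.4756*I)
l(C, y) = -9 + 3*C + 258*y + 3*C*y (l(C, y) = -9 + 3*((y*C + 86*y) + C) = -9 + 3*((C*y + 86*y) + C) = -9 + 3*((86*y + C*y) + C) = -9 + 3*(C + 86*y + C*y) = -9 + (3*C + 258*y + 3*C*y) = -9 + 3*C + 258*y + 3*C*y)
l(-650, W)/(-190764) - 435310/102531 = (-9 + 3*(-650) + 258*(I*sqrt(302)/5) + 3*(-650)*(I*sqrt(302)/5))/(-190764) - 435310/102531 = (-9 - 1950 + 258*I*sqrt(302)/5 - 390*I*sqrt(302))*(-1/190764) - 435310*1/102531 = (-1959 - 1692*I*sqrt(302)/5)*(-1/190764) - 435310/102531 = (653/63588 + 47*I*sqrt(302)/26495) - 435310/102531 = -9204513179/2173247076 + 47*I*sqrt(302)/26495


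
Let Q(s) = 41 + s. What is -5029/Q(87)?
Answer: -5029/128 ≈ -39.289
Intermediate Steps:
-5029/Q(87) = -5029/(41 + 87) = -5029/128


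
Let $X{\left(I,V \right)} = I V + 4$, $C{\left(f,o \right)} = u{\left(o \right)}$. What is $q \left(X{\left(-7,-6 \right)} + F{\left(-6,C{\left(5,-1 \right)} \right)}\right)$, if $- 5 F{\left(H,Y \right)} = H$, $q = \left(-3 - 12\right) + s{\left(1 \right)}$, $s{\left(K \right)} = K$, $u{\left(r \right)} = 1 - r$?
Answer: $- \frac{3304}{5} \approx -660.8$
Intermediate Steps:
$C{\left(f,o \right)} = 1 - o$
$X{\left(I,V \right)} = 4 + I V$
$q = -14$ ($q = \left(-3 - 12\right) + 1 = -15 + 1 = -14$)
$F{\left(H,Y \right)} = - \frac{H}{5}$
$q \left(X{\left(-7,-6 \right)} + F{\left(-6,C{\left(5,-1 \right)} \right)}\right) = - 14 \left(\left(4 - -42\right) - - \frac{6}{5}\right) = - 14 \left(\left(4 + 42\right) + \frac{6}{5}\right) = - 14 \left(46 + \frac{6}{5}\right) = \left(-14\right) \frac{236}{5} = - \frac{3304}{5}$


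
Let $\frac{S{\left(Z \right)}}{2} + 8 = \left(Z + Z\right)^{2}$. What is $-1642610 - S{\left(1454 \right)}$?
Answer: $-18555522$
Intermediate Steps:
$S{\left(Z \right)} = -16 + 8 Z^{2}$ ($S{\left(Z \right)} = -16 + 2 \left(Z + Z\right)^{2} = -16 + 2 \left(2 Z\right)^{2} = -16 + 2 \cdot 4 Z^{2} = -16 + 8 Z^{2}$)
$-1642610 - S{\left(1454 \right)} = -1642610 - \left(-16 + 8 \cdot 1454^{2}\right) = -1642610 - \left(-16 + 8 \cdot 2114116\right) = -1642610 - \left(-16 + 16912928\right) = -1642610 - 16912912 = -18555522$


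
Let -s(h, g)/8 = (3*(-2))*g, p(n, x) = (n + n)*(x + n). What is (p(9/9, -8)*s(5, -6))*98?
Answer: 395136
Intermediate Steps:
p(n, x) = 2*n*(n + x) (p(n, x) = (2*n)*(n + x) = 2*n*(n + x))
s(h, g) = 48*g (s(h, g) = -8*3*(-2)*g = -(-48)*g = 48*g)
(p(9/9, -8)*s(5, -6))*98 = ((2*(9/9)*(9/9 - 8))*(48*(-6)))*98 = ((2*(9*(1/9))*(9*(1/9) - 8))*(-288))*98 = ((2*1*(1 - 8))*(-288))*98 = ((2*1*(-7))*(-288))*98 = -14*(-288)*98 = 4032*98 = 395136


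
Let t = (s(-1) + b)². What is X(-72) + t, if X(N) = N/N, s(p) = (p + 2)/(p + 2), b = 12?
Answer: 170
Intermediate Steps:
s(p) = 1 (s(p) = (2 + p)/(2 + p) = 1)
X(N) = 1
t = 169 (t = (1 + 12)² = 13² = 169)
X(-72) + t = 1 + 169 = 170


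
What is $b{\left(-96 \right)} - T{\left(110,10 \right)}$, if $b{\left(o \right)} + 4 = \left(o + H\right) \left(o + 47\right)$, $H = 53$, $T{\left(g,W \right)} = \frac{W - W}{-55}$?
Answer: $2103$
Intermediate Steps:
$T{\left(g,W \right)} = 0$ ($T{\left(g,W \right)} = 0 \left(- \frac{1}{55}\right) = 0$)
$b{\left(o \right)} = -4 + \left(47 + o\right) \left(53 + o\right)$ ($b{\left(o \right)} = -4 + \left(o + 53\right) \left(o + 47\right) = -4 + \left(53 + o\right) \left(47 + o\right) = -4 + \left(47 + o\right) \left(53 + o\right)$)
$b{\left(-96 \right)} - T{\left(110,10 \right)} = \left(2487 + \left(-96\right)^{2} + 100 \left(-96\right)\right) - 0 = \left(2487 + 9216 - 9600\right) + 0 = 2103 + 0 = 2103$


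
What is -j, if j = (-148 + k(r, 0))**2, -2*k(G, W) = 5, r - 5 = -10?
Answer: -90601/4 ≈ -22650.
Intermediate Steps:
r = -5 (r = 5 - 10 = -5)
k(G, W) = -5/2 (k(G, W) = -1/2*5 = -5/2)
j = 90601/4 (j = (-148 - 5/2)**2 = (-301/2)**2 = 90601/4 ≈ 22650.)
-j = -1*90601/4 = -90601/4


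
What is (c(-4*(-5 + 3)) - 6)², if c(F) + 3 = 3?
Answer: 36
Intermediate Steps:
c(F) = 0 (c(F) = -3 + 3 = 0)
(c(-4*(-5 + 3)) - 6)² = (0 - 6)² = (-6)² = 36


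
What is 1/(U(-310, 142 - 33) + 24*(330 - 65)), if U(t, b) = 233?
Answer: 1/6593 ≈ 0.00015168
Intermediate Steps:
1/(U(-310, 142 - 33) + 24*(330 - 65)) = 1/(233 + 24*(330 - 65)) = 1/(233 + 24*265) = 1/(233 + 6360) = 1/6593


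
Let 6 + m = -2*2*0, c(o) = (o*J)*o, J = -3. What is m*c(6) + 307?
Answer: 955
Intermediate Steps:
c(o) = -3*o**2 (c(o) = (o*(-3))*o = (-3*o)*o = -3*o**2)
m = -6 (m = -6 - 2*2*0 = -6 - 4*0 = -6 + 0 = -6)
m*c(6) + 307 = -(-18)*6**2 + 307 = -(-18)*36 + 307 = -6*(-108) + 307 = 648 + 307 = 955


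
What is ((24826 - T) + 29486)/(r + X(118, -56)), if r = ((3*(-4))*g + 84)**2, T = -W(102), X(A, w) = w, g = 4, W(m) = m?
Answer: 27207/620 ≈ 43.882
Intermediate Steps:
T = -102 (T = -1*102 = -102)
r = 1296 (r = ((3*(-4))*4 + 84)**2 = (-12*4 + 84)**2 = (-48 + 84)**2 = 36**2 = 1296)
((24826 - T) + 29486)/(r + X(118, -56)) = ((24826 - 1*(-102)) + 29486)/(1296 - 56) = ((24826 + 102) + 29486)/1240 = (24928 + 29486)*(1/1240) = 54414*(1/1240) = 27207/620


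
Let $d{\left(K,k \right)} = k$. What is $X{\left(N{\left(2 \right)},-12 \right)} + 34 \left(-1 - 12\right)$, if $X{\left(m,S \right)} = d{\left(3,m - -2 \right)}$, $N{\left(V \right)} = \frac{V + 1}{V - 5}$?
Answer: $-441$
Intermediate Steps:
$N{\left(V \right)} = \frac{1 + V}{-5 + V}$
$X{\left(m,S \right)} = 2 + m$ ($X{\left(m,S \right)} = m - -2 = m + 2 = 2 + m$)
$X{\left(N{\left(2 \right)},-12 \right)} + 34 \left(-1 - 12\right) = \left(2 + \frac{1 + 2}{-5 + 2}\right) + 34 \left(-1 - 12\right) = \left(2 + \frac{1}{-3} \cdot 3\right) + 34 \left(-1 - 12\right) = \left(2 - 1\right) + 34 \left(-13\right) = \left(2 - 1\right) - 442 = 1 - 442 = -441$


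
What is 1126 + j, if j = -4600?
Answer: -3474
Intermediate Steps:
1126 + j = 1126 - 4600 = -3474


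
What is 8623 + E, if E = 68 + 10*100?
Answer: 9691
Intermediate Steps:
E = 1068 (E = 68 + 1000 = 1068)
8623 + E = 8623 + 1068 = 9691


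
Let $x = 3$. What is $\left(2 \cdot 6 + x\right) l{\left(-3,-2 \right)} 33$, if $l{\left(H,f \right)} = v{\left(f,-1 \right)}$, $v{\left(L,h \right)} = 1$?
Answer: $495$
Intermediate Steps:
$l{\left(H,f \right)} = 1$
$\left(2 \cdot 6 + x\right) l{\left(-3,-2 \right)} 33 = \left(2 \cdot 6 + 3\right) 1 \cdot 33 = \left(12 + 3\right) 1 \cdot 33 = 15 \cdot 1 \cdot 33 = 15 \cdot 33 = 495$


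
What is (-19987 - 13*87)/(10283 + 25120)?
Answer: -21118/35403 ≈ -0.59650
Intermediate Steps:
(-19987 - 13*87)/(10283 + 25120) = (-19987 - 1131)/35403 = -21118*1/35403 = -21118/35403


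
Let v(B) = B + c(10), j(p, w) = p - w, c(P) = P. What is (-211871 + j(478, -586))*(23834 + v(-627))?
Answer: -4894306119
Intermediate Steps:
v(B) = 10 + B (v(B) = B + 10 = 10 + B)
(-211871 + j(478, -586))*(23834 + v(-627)) = (-211871 + (478 - 1*(-586)))*(23834 + (10 - 627)) = (-211871 + (478 + 586))*(23834 - 617) = (-211871 + 1064)*23217 = -210807*23217 = -4894306119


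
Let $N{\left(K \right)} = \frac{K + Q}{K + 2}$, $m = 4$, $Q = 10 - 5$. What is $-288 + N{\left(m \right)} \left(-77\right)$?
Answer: $- \frac{807}{2} \approx -403.5$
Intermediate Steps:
$Q = 5$ ($Q = 10 - 5 = 5$)
$N{\left(K \right)} = \frac{5 + K}{2 + K}$ ($N{\left(K \right)} = \frac{K + 5}{K + 2} = \frac{5 + K}{2 + K}$)
$-288 + N{\left(m \right)} \left(-77\right) = -288 + \frac{5 + 4}{2 + 4} \left(-77\right) = -288 + \frac{1}{6} \cdot 9 \left(-77\right) = -288 + \frac{3}{2} \left(-77\right) = -288 - \frac{231}{2} = - \frac{807}{2}$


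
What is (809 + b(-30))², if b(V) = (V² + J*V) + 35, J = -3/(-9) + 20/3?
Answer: 2353156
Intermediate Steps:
J = 7 (J = -3*(-⅑) + 20*(⅓) = ⅓ + 20/3 = 7)
b(V) = 35 + V² + 7*V (b(V) = (V² + 7*V) + 35 = 35 + V² + 7*V)
(809 + b(-30))² = (809 + (35 + (-30)² + 7*(-30)))² = (809 + (35 + 900 - 210))² = (809 + 725)² = 1534² = 2353156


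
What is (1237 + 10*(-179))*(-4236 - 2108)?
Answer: 3508232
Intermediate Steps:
(1237 + 10*(-179))*(-4236 - 2108) = (1237 - 1790)*(-6344) = -553*(-6344) = 3508232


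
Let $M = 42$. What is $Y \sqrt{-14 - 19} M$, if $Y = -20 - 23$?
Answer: $- 1806 i \sqrt{33} \approx - 10375.0 i$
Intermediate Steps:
$Y = -43$
$Y \sqrt{-14 - 19} M = - 43 \sqrt{-14 - 19} \cdot 42 = - 43 \sqrt{-33} \cdot 42 = - 43 i \sqrt{33} \cdot 42 = - 1806 i \sqrt{33}$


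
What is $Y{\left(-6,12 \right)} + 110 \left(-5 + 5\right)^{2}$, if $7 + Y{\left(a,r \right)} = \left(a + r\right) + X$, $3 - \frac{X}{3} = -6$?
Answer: $26$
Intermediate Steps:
$X = 27$ ($X = 9 - -18 = 9 + 18 = 27$)
$Y{\left(a,r \right)} = 20 + a + r$ ($Y{\left(a,r \right)} = -7 + \left(\left(a + r\right) + 27\right) = -7 + \left(27 + a + r\right) = 20 + a + r$)
$Y{\left(-6,12 \right)} + 110 \left(-5 + 5\right)^{2} = \left(20 - 6 + 12\right) + 110 \left(-5 + 5\right)^{2} = 26 + 110 \cdot 0^{2} = 26 + 110 \cdot 0 = 26 + 0 = 26$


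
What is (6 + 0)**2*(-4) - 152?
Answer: -296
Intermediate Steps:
(6 + 0)**2*(-4) - 152 = 6**2*(-4) - 152 = 36*(-4) - 152 = -144 - 152 = -296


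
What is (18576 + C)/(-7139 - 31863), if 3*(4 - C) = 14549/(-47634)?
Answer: -2655133709/5573463804 ≈ -0.47639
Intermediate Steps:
C = 586157/142902 (C = 4 - 14549/(3*(-47634)) = 4 - 14549*(-1)/(3*47634) = 4 - ⅓*(-14549/47634) = 4 + 14549/142902 = 586157/142902 ≈ 4.1018)
(18576 + C)/(-7139 - 31863) = (18576 + 586157/142902)/(-7139 - 31863) = (2655133709/142902)/(-39002) = (2655133709/142902)*(-1/39002) = -2655133709/5573463804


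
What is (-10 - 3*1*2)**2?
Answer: 256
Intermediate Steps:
(-10 - 3*1*2)**2 = (-10 - 3*2)**2 = (-10 - 6)**2 = (-16)**2 = 256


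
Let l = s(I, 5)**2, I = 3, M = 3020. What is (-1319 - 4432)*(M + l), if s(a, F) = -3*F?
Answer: -18661995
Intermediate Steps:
l = 225 (l = (-3*5)**2 = (-15)**2 = 225)
(-1319 - 4432)*(M + l) = (-1319 - 4432)*(3020 + 225) = -5751*3245 = -18661995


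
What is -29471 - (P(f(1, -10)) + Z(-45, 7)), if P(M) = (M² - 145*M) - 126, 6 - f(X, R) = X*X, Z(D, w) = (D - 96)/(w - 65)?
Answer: -1661551/58 ≈ -28647.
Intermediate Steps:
Z(D, w) = (-96 + D)/(-65 + w)
f(X, R) = 6 - X² (f(X, R) = 6 - X*X = 6 - X²)
P(M) = -126 + M² - 145*M
-29471 - (P(f(1, -10)) + Z(-45, 7)) = -29471 - ((-126 + (6 - 1*1²)² - 145*(6 - 1*1²)) + (-96 - 45)/(-65 + 7)) = -29471 - ((-126 + (6 - 1*1)² - 145*(6 - 1*1)) - 141/(-58)) = -29471 - ((-126 + (6 - 1)² - 145*(6 - 1)) - 1/58*(-141)) = -29471 - ((-126 + 5² - 145*5) + 141/58) = -29471 - ((-126 + 25 - 725) + 141/58) = -29471 - (-826 + 141/58) = -29471 - 1*(-47767/58) = -29471 + 47767/58 = -1661551/58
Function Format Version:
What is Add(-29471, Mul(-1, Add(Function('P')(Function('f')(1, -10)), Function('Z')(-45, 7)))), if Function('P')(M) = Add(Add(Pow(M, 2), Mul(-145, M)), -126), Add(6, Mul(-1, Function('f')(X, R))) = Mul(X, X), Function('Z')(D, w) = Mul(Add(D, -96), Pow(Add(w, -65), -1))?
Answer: Rational(-1661551, 58) ≈ -28647.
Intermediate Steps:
Function('Z')(D, w) = Mul(Pow(Add(-65, w), -1), Add(-96, D)) (Function('Z')(D, w) = Mul(Add(-96, D), Pow(Add(-65, w), -1)) = Mul(Pow(Add(-65, w), -1), Add(-96, D)))
Function('f')(X, R) = Add(6, Mul(-1, Pow(X, 2))) (Function('f')(X, R) = Add(6, Mul(-1, Mul(X, X))) = Add(6, Mul(-1, Pow(X, 2))))
Function('P')(M) = Add(-126, Pow(M, 2), Mul(-145, M))
Add(-29471, Mul(-1, Add(Function('P')(Function('f')(1, -10)), Function('Z')(-45, 7)))) = Add(-29471, Mul(-1, Add(Add(-126, Pow(Add(6, Mul(-1, Pow(1, 2))), 2), Mul(-145, Add(6, Mul(-1, Pow(1, 2))))), Mul(Pow(Add(-65, 7), -1), Add(-96, -45))))) = Add(-29471, Mul(-1, Add(Add(-126, Pow(Add(6, Mul(-1, 1)), 2), Mul(-145, Add(6, Mul(-1, 1)))), Mul(Pow(-58, -1), -141)))) = Add(-29471, Mul(-1, Add(Add(-126, Pow(Add(6, -1), 2), Mul(-145, Add(6, -1))), Mul(Rational(-1, 58), -141)))) = Add(-29471, Mul(-1, Add(Add(-126, Pow(5, 2), Mul(-145, 5)), Rational(141, 58)))) = Add(-29471, Mul(-1, Add(Add(-126, 25, -725), Rational(141, 58)))) = Add(-29471, Mul(-1, Add(-826, Rational(141, 58)))) = Add(-29471, Mul(-1, Rational(-47767, 58))) = Add(-29471, Rational(47767, 58)) = Rational(-1661551, 58)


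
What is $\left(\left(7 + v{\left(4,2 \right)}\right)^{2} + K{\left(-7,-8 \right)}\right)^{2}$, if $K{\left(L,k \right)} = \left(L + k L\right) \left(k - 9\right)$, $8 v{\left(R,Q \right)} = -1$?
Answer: $\frac{2528782369}{4096} \approx 6.1738 \cdot 10^{5}$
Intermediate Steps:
$v{\left(R,Q \right)} = - \frac{1}{8}$ ($v{\left(R,Q \right)} = \frac{1}{8} \left(-1\right) = - \frac{1}{8}$)
$K{\left(L,k \right)} = \left(-9 + k\right) \left(L + L k\right)$ ($K{\left(L,k \right)} = \left(L + L k\right) \left(-9 + k\right) = \left(-9 + k\right) \left(L + L k\right)$)
$\left(\left(7 + v{\left(4,2 \right)}\right)^{2} + K{\left(-7,-8 \right)}\right)^{2} = \left(\left(7 - \frac{1}{8}\right)^{2} - 7 \left(-9 + \left(-8\right)^{2} - -64\right)\right)^{2} = \left(\left(\frac{55}{8}\right)^{2} - 7 \left(-9 + 64 + 64\right)\right)^{2} = \left(\frac{3025}{64} - 833\right)^{2} = \left(- \frac{50287}{64}\right)^{2} = \frac{2528782369}{4096}$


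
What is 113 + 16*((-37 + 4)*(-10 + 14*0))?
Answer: 5393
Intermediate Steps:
113 + 16*((-37 + 4)*(-10 + 14*0)) = 113 + 16*(-33*(-10 + 0)) = 113 + 16*(-33*(-10)) = 113 + 16*330 = 113 + 5280 = 5393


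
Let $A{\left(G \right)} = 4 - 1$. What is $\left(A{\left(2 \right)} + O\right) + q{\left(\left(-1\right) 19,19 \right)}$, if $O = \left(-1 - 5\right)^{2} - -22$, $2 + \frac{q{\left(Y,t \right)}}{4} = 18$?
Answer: $125$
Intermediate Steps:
$q{\left(Y,t \right)} = 64$ ($q{\left(Y,t \right)} = -8 + 4 \cdot 18 = -8 + 72 = 64$)
$O = 58$ ($O = \left(-6\right)^{2} + 22 = 36 + 22 = 58$)
$A{\left(G \right)} = 3$ ($A{\left(G \right)} = 4 - 1 = 3$)
$\left(A{\left(2 \right)} + O\right) + q{\left(\left(-1\right) 19,19 \right)} = \left(3 + 58\right) + 64 = 61 + 64 = 125$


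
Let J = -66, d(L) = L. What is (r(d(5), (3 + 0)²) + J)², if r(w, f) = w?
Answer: 3721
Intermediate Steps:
(r(d(5), (3 + 0)²) + J)² = (5 - 66)² = (-61)² = 3721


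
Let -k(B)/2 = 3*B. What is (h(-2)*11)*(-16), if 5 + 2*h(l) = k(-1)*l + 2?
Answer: 1320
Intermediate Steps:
k(B) = -6*B
h(l) = -3/2 + 3*l (h(l) = -5/2 + ((-6*(-1))*l + 2)/2 = -5/2 + (6*l + 2)/2 = -5/2 + (2 + 6*l)/2 = -5/2 + (1 + 3*l) = -3/2 + 3*l)
(h(-2)*11)*(-16) = ((-3/2 + 3*(-2))*11)*(-16) = ((-3/2 - 6)*11)*(-16) = -15/2*11*(-16) = -165/2*(-16) = 1320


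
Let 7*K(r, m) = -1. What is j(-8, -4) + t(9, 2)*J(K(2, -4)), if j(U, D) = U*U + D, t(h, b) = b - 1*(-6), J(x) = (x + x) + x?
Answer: 396/7 ≈ 56.571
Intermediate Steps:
K(r, m) = -1/7 (K(r, m) = (1/7)*(-1) = -1/7)
J(x) = 3*x (J(x) = 2*x + x = 3*x)
t(h, b) = 6 + b (t(h, b) = b + 6 = 6 + b)
j(U, D) = D + U**2 (j(U, D) = U**2 + D = D + U**2)
j(-8, -4) + t(9, 2)*J(K(2, -4)) = (-4 + (-8)**2) + (6 + 2)*(3*(-1/7)) = (-4 + 64) + 8*(-3/7) = 60 - 24/7 = 396/7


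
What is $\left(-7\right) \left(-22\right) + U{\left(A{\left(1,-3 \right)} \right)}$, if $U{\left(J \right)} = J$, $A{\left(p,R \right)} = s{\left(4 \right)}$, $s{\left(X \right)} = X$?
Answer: $158$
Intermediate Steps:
$A{\left(p,R \right)} = 4$
$\left(-7\right) \left(-22\right) + U{\left(A{\left(1,-3 \right)} \right)} = \left(-7\right) \left(-22\right) + 4 = 154 + 4 = 158$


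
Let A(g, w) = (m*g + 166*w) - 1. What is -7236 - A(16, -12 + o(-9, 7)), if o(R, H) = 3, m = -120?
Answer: -3821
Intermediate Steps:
A(g, w) = -1 - 120*g + 166*w (A(g, w) = (-120*g + 166*w) - 1 = -1 - 120*g + 166*w)
-7236 - A(16, -12 + o(-9, 7)) = -7236 - (-1 - 120*16 + 166*(-12 + 3)) = -7236 - (-1 - 1920 + 166*(-9)) = -7236 - (-1 - 1920 - 1494) = -7236 - 1*(-3415) = -7236 + 3415 = -3821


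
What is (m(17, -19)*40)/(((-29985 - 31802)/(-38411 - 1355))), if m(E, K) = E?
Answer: 27040880/61787 ≈ 437.65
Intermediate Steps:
(m(17, -19)*40)/(((-29985 - 31802)/(-38411 - 1355))) = (17*40)/(((-29985 - 31802)/(-38411 - 1355))) = 680/((-61787/(-39766))) = 680/((-61787*(-1/39766))) = 680/(61787/39766) = 680*(39766/61787) = 27040880/61787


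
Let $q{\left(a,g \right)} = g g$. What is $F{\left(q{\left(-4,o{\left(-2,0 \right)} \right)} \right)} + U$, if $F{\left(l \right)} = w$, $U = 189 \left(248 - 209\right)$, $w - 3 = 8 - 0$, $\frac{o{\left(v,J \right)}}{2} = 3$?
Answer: $7382$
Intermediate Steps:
$o{\left(v,J \right)} = 6$ ($o{\left(v,J \right)} = 2 \cdot 3 = 6$)
$w = 11$ ($w = 3 + \left(8 - 0\right) = 3 + \left(8 + 0\right) = 3 + 8 = 11$)
$q{\left(a,g \right)} = g^{2}$
$U = 7371$ ($U = 189 \cdot 39 = 7371$)
$F{\left(l \right)} = 11$
$F{\left(q{\left(-4,o{\left(-2,0 \right)} \right)} \right)} + U = 11 + 7371 = 7382$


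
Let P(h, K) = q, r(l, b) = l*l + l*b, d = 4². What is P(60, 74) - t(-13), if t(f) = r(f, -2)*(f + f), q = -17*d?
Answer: 4798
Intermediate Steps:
d = 16
q = -272 (q = -17*16 = -272)
r(l, b) = l² + b*l
P(h, K) = -272
t(f) = 2*f²*(-2 + f) (t(f) = (f*(-2 + f))*(f + f) = (f*(-2 + f))*(2*f) = 2*f²*(-2 + f))
P(60, 74) - t(-13) = -272 - 2*(-13)²*(-2 - 13) = -272 - 2*169*(-15) = -272 - 1*(-5070) = -272 + 5070 = 4798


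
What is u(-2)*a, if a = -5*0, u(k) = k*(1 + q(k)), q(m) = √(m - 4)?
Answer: 0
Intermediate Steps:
q(m) = √(-4 + m)
u(k) = k*(1 + √(-4 + k))
a = 0
u(-2)*a = -2*(1 + √(-4 - 2))*0 = -2*(1 + √(-6))*0 = -2*(1 + I*√6)*0 = (-2 - 2*I*√6)*0 = 0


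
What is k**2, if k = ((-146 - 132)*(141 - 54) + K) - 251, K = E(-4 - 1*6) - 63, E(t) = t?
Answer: 600740100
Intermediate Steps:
K = -73 (K = (-4 - 1*6) - 63 = (-4 - 6) - 63 = -10 - 63 = -73)
k = -24510 (k = ((-146 - 132)*(141 - 54) - 73) - 251 = (-278*87 - 73) - 251 = (-24186 - 73) - 251 = -24259 - 251 = -24510)
k**2 = (-24510)**2 = 600740100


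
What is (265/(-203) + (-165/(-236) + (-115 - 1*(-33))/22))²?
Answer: 5215390740729/277716352144 ≈ 18.780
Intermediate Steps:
(265/(-203) + (-165/(-236) + (-115 - 1*(-33))/22))² = (265*(-1/203) + (-165*(-1/236) + (-115 + 33)*(1/22)))² = (-265/203 + (165/236 - 82*1/22))² = (-265/203 + (165/236 - 41/11))² = (-265/203 - 7861/2596)² = (-2283723/526988)² = 5215390740729/277716352144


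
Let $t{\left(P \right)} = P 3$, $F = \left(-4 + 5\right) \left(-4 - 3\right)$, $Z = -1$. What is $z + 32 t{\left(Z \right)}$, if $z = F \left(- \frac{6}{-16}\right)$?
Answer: $- \frac{789}{8} \approx -98.625$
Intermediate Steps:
$F = -7$ ($F = 1 \left(-7\right) = -7$)
$t{\left(P \right)} = 3 P$
$z = - \frac{21}{8}$ ($z = - 7 \left(- \frac{6}{-16}\right) = - 7 \left(\left(-6\right) \left(- \frac{1}{16}\right)\right) = \left(-7\right) \frac{3}{8} = - \frac{21}{8} \approx -2.625$)
$z + 32 t{\left(Z \right)} = - \frac{21}{8} + 32 \cdot 3 \left(-1\right) = - \frac{21}{8} + 32 \left(-3\right) = - \frac{21}{8} - 96 = - \frac{789}{8}$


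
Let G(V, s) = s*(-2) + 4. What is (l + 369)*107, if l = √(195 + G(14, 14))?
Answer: 39483 + 321*√19 ≈ 40882.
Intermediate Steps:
G(V, s) = 4 - 2*s (G(V, s) = -2*s + 4 = 4 - 2*s)
l = 3*√19 (l = √(195 + (4 - 2*14)) = √(195 + (4 - 28)) = √(195 - 24) = √171 = 3*√19 ≈ 13.077)
(l + 369)*107 = (3*√19 + 369)*107 = (369 + 3*√19)*107 = 39483 + 321*√19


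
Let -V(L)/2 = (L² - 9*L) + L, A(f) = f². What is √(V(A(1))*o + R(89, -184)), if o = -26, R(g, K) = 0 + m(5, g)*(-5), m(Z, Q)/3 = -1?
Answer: I*√349 ≈ 18.682*I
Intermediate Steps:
m(Z, Q) = -3 (m(Z, Q) = 3*(-1) = -3)
V(L) = -2*L² + 16*L (V(L) = -2*((L² - 9*L) + L) = -2*(L² - 8*L) = -2*L² + 16*L)
R(g, K) = 15 (R(g, K) = 0 - 3*(-5) = 0 + 15 = 15)
√(V(A(1))*o + R(89, -184)) = √((2*1²*(8 - 1*1²))*(-26) + 15) = √((2*1*(8 - 1*1))*(-26) + 15) = √((2*1*(8 - 1))*(-26) + 15) = √((2*1*7)*(-26) + 15) = √(14*(-26) + 15) = √(-364 + 15) = √(-349) = I*√349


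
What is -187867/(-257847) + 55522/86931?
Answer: 10215882437/7471632519 ≈ 1.3673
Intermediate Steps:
-187867/(-257847) + 55522/86931 = -187867*(-1/257847) + 55522*(1/86931) = 187867/257847 + 55522/86931 = 10215882437/7471632519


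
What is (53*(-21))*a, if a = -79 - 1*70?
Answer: 165837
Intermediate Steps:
a = -149 (a = -79 - 70 = -149)
(53*(-21))*a = (53*(-21))*(-149) = -1113*(-149) = 165837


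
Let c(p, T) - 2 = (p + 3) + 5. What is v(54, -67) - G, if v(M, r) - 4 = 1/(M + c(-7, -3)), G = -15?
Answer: 1084/57 ≈ 19.018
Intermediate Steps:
c(p, T) = 10 + p (c(p, T) = 2 + ((p + 3) + 5) = 2 + ((3 + p) + 5) = 2 + (8 + p) = 10 + p)
v(M, r) = 4 + 1/(3 + M) (v(M, r) = 4 + 1/(M + (10 - 7)) = 4 + 1/(M + 3) = 4 + 1/(3 + M))
v(54, -67) - G = (13 + 4*54)/(3 + 54) - 1*(-15) = (13 + 216)/57 + 15 = (1/57)*229 + 15 = 229/57 + 15 = 1084/57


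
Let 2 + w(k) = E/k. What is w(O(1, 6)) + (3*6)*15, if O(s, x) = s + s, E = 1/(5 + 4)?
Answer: 4825/18 ≈ 268.06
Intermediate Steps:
E = 1/9 ≈ 0.11111
O(s, x) = 2*s
w(k) = -2 + 1/(9*k)
w(O(1, 6)) + (3*6)*15 = (-2 + 1/(9*((2*1)))) + (3*6)*15 = (-2 + (1/9)/2) + 18*15 = (-2 + (1/9)*(1/2)) + 270 = (-2 + 1/18) + 270 = -35/18 + 270 = 4825/18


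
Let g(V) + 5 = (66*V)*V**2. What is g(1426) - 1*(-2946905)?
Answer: 191385574116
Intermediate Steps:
g(V) = -5 + 66*V**3 (g(V) = -5 + (66*V)*V**2 = -5 + 66*V**3)
g(1426) - 1*(-2946905) = (-5 + 66*1426**3) - 1*(-2946905) = (-5 + 66*2899736776) + 2946905 = (-5 + 191382627216) + 2946905 = 191382627211 + 2946905 = 191385574116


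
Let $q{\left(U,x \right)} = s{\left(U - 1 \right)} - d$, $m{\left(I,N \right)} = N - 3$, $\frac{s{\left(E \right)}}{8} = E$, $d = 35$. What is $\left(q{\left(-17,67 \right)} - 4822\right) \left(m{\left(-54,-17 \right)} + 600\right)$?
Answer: $-2900580$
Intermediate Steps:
$s{\left(E \right)} = 8 E$
$m{\left(I,N \right)} = -3 + N$ ($m{\left(I,N \right)} = N - 3 = -3 + N$)
$q{\left(U,x \right)} = -43 + 8 U$ ($q{\left(U,x \right)} = 8 \left(U - 1\right) - 35 = 8 \left(-1 + U\right) - 35 = \left(-8 + 8 U\right) - 35 = -43 + 8 U$)
$\left(q{\left(-17,67 \right)} - 4822\right) \left(m{\left(-54,-17 \right)} + 600\right) = \left(\left(-43 + 8 \left(-17\right)\right) - 4822\right) \left(\left(-3 - 17\right) + 600\right) = \left(\left(-43 - 136\right) - 4822\right) \left(-20 + 600\right) = \left(-179 - 4822\right) 580 = \left(-5001\right) 580 = -2900580$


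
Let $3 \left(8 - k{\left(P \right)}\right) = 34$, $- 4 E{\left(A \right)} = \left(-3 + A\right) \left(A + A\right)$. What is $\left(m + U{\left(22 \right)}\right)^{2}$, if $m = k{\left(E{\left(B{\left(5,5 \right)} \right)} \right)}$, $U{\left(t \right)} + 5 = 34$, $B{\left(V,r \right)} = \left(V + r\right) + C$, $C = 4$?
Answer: $\frac{5929}{9} \approx 658.78$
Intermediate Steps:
$B{\left(V,r \right)} = 4 + V + r$ ($B{\left(V,r \right)} = \left(V + r\right) + 4 = 4 + V + r$)
$U{\left(t \right)} = 29$ ($U{\left(t \right)} = -5 + 34 = 29$)
$E{\left(A \right)} = - \frac{A \left(-3 + A\right)}{2}$ ($E{\left(A \right)} = - \frac{\left(-3 + A\right) \left(A + A\right)}{4} = - \frac{\left(-3 + A\right) 2 A}{4} = - \frac{2 A \left(-3 + A\right)}{4} = - \frac{A \left(-3 + A\right)}{2}$)
$k{\left(P \right)} = - \frac{10}{3}$ ($k{\left(P \right)} = 8 - \frac{34}{3} = - \frac{10}{3}$)
$m = - \frac{10}{3} \approx -3.3333$
$\left(m + U{\left(22 \right)}\right)^{2} = \left(- \frac{10}{3} + 29\right)^{2} = \left(\frac{77}{3}\right)^{2} = \frac{5929}{9}$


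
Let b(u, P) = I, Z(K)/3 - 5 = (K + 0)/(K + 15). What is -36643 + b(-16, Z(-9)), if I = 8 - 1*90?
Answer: -36725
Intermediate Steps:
I = -82 (I = 8 - 90 = -82)
Z(K) = 15 + 3*K/(15 + K) (Z(K) = 15 + 3*((K + 0)/(K + 15)) = 15 + 3*(K/(15 + K)) = 15 + 3*K/(15 + K))
b(u, P) = -82
-36643 + b(-16, Z(-9)) = -36643 - 82 = -36725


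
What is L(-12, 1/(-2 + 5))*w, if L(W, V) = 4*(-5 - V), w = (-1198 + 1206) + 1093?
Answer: -23488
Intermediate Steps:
w = 1101 (w = 8 + 1093 = 1101)
L(W, V) = -20 - 4*V
L(-12, 1/(-2 + 5))*w = (-20 - 4/(-2 + 5))*1101 = (-20 - 4/3)*1101 = -64/3*1101 = -23488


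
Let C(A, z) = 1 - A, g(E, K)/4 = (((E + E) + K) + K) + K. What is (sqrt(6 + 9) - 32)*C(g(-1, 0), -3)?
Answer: -288 + 9*sqrt(15) ≈ -253.14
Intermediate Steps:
g(E, K) = 8*E + 12*K (g(E, K) = 4*((((E + E) + K) + K) + K) = 4*(((2*E + K) + K) + K) = 4*(((K + 2*E) + K) + K) = 4*((2*E + 2*K) + K) = 4*(2*E + 3*K) = 8*E + 12*K)
(sqrt(6 + 9) - 32)*C(g(-1, 0), -3) = (sqrt(6 + 9) - 32)*(1 - (8*(-1) + 12*0)) = (sqrt(15) - 32)*(1 - (-8 + 0)) = (-32 + sqrt(15))*(1 - 1*(-8)) = (-32 + sqrt(15))*(1 + 8) = (-32 + sqrt(15))*9 = -288 + 9*sqrt(15)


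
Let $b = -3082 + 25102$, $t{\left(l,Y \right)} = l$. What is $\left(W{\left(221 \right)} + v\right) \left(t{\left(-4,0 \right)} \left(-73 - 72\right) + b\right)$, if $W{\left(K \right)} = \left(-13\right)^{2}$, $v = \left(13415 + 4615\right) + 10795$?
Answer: $655264400$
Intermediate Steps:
$v = 28825$ ($v = 18030 + 10795 = 28825$)
$W{\left(K \right)} = 169$
$b = 22020$
$\left(W{\left(221 \right)} + v\right) \left(t{\left(-4,0 \right)} \left(-73 - 72\right) + b\right) = \left(169 + 28825\right) \left(- 4 \left(-73 - 72\right) + 22020\right) = 28994 \left(\left(-4\right) \left(-145\right) + 22020\right) = 28994 \left(580 + 22020\right) = 28994 \cdot 22600 = 655264400$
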